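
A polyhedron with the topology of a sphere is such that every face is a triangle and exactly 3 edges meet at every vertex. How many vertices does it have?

Each face has 3 edges and each edge borders two faces, so 2E = 3F.
Each vertex has degree 3, so 3V = 2E and hence V = 3F/3.
Euler: V − E + F = 2 ⇒ (3F/3) − (3F/2) + F = 2.
Multiply by 6: (6 − 9 + 6)F = 12, i.e. 3F = 12.
So F = 4, E = 3·4/2 = 6, V = 3·4/3 = 4.

4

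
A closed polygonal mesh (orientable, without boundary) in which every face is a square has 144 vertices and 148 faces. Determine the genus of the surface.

3

Every face is a square, so 2E = 4·148 = 592, giving E = 296.
χ = V − E + F = 144 − 296 + 148 = -4.
For a closed orientable surface χ = 2 − 2g, so g = (2 − (-4))/2 = 3.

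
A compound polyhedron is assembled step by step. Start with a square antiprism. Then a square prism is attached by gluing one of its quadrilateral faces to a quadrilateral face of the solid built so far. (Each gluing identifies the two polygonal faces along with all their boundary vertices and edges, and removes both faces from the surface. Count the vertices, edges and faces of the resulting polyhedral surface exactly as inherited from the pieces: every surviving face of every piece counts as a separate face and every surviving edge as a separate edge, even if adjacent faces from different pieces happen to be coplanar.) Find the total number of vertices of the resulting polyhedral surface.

12

A square antiprism: V=8, E=16, F=10.
Attach a square prism (V=8, E=12, F=6) along a 4-gon: merge 4 vertices and 4 edges, delete both glued faces → V=12, E=24, F=14.
Check: V − E + F = 12 − 24 + 14 = 2.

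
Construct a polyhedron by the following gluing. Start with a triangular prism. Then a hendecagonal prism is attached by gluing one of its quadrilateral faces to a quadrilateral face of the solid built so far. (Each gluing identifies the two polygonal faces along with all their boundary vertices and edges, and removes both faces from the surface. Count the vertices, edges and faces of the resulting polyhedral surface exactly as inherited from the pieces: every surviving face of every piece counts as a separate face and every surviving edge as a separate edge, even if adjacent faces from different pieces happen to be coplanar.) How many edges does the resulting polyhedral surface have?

A triangular prism: V=6, E=9, F=5.
Attach a hendecagonal prism (V=22, E=33, F=13) along a 4-gon: merge 4 vertices and 4 edges, delete both glued faces → V=24, E=38, F=16.
Check: V − E + F = 24 − 38 + 16 = 2.

38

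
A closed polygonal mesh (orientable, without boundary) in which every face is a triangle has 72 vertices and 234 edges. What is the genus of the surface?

Every face is a triangle and each edge borders two faces, so 3F = 2·234, giving F = 156.
χ = V − E + F = 72 − 234 + 156 = -6.
For a closed orientable surface χ = 2 − 2g, so g = (2 − (-6))/2 = 4.

4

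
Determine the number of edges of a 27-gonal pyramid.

A pyramid on an n-gon base has one n-gon and n triangles: V = 27 + 1 = 28, E = 2·27 = 54, F = 27 + 1 = 28.

54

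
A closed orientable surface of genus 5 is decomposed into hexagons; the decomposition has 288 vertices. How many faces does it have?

χ = 2 − 2·5 = -8, and every face is a hexagon so 6F = 2E.
V − E + F = -8 with E = 6F/2 gives 288 − (6/2 − 1)·F = -8, so F = 148 and E = 444.

148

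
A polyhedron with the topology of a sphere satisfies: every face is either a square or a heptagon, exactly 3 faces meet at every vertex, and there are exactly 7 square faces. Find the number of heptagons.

Let x be the number of heptagons; then F = 7 + x.
Edge–face incidences: 2E = 4·7 + 7·x = 28 + 7x.
Every vertex has degree 3, so 3V = 2E.
Euler: V − E + F = 2 ⇒ (2E)/3 − E + (7 + x) = 2.
Multiply by 6: 2·(2E) − 3·(2E) + 6·(7 + x) = 12, i.e. 42 + 6x − (28 + 7x) = 12.
Collecting terms: −x + 14 = 12, so −x = −2, so x = 2.
Then 2E = 28 + 7·2 = 42, so E = 21, V = 2E/3 = 14, F = 7 + 2 = 9.

2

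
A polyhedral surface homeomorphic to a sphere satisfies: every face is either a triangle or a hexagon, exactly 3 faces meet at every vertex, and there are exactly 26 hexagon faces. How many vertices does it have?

56

Let x be the number of triangles; then F = 26 + x.
Edge–face incidences: 2E = 6·26 + 3·x = 156 + 3x.
Every vertex has degree 3, so 3V = 2E.
Euler: V − E + F = 2 ⇒ (2E)/3 − E + (26 + x) = 2.
Multiply by 6: 2·(2E) − 3·(2E) + 6·(26 + x) = 12, i.e. 156 + 6x − (156 + 3x) = 12.
Collecting terms: 3x = 12, so x = 4.
Then 2E = 156 + 3·4 = 168, so E = 84, V = 2E/3 = 56, F = 26 + 4 = 30.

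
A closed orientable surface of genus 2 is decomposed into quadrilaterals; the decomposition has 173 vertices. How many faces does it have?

χ = 2 − 2·2 = -2, and every face is a square so 4F = 2E.
V − E + F = -2 with E = 4F/2 gives 173 − (4/2 − 1)·F = -2, so F = 175 and E = 350.

175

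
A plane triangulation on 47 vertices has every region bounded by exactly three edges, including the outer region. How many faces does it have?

In a plane triangulation 3F = 2E and V − E + F = 2, so F = 2V − 4 = 2·47 − 4 = 90.

90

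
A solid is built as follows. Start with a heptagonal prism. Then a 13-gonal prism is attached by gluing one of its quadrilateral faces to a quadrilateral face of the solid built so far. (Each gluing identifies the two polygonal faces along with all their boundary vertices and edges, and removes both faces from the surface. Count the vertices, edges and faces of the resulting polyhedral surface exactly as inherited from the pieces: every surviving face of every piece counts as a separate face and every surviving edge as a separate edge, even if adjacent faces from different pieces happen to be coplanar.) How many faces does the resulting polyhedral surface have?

22

A heptagonal prism: V=14, E=21, F=9.
Attach a 13-gonal prism (V=26, E=39, F=15) along a 4-gon: merge 4 vertices and 4 edges, delete both glued faces → V=36, E=56, F=22.
Check: V − E + F = 36 − 56 + 22 = 2.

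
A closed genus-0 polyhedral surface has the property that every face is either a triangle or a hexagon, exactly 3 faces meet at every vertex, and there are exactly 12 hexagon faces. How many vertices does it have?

28

Let x be the number of triangles; then F = 12 + x.
Edge–face incidences: 2E = 6·12 + 3·x = 72 + 3x.
Every vertex has degree 3, so 3V = 2E.
Euler: V − E + F = 2 ⇒ (2E)/3 − E + (12 + x) = 2.
Multiply by 6: 2·(2E) − 3·(2E) + 6·(12 + x) = 12, i.e. 72 + 6x − (72 + 3x) = 12.
Collecting terms: 3x = 12, so x = 4.
Then 2E = 72 + 3·4 = 84, so E = 42, V = 2E/3 = 28, F = 12 + 4 = 16.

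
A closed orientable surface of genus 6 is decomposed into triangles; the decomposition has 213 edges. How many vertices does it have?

61

χ = 2 − 2·6 = -10, and every face is a triangle so 3F = 2E.
F = 2E/3 = 142. Then V = -10 + E − F = -10 + 213 − 142 = 61.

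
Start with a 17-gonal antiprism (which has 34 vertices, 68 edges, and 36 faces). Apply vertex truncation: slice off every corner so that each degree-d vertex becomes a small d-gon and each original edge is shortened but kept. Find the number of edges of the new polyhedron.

Truncation replaces each original edge-end by a new vertex, so V′ = 2E = 136.
Each original edge survives, and each old vertex of degree d contributes d new edges; summing degrees gives Σd = 2E, so E′ = E + 2E = 3E = 204.
Each original face survives and each original vertex becomes one new face: F′ = F + V = 70.

204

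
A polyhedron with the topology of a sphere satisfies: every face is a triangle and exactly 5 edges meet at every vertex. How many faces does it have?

20

Each face has 3 edges and each edge borders two faces, so 2E = 3F.
Each vertex has degree 5, so 5V = 2E and hence V = 3F/5.
Euler: V − E + F = 2 ⇒ (3F/5) − (3F/2) + F = 2.
Multiply by 10: (6 − 15 + 10)F = 20, i.e. 1F = 20.
So F = 20, E = 3·20/2 = 30, V = 3·20/5 = 12.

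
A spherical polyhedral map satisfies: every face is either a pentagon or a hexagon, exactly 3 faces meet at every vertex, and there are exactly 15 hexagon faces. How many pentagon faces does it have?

Let x be the number of pentagons; then F = 15 + x.
Edge–face incidences: 2E = 6·15 + 5·x = 90 + 5x.
Every vertex has degree 3, so 3V = 2E.
Euler: V − E + F = 2 ⇒ (2E)/3 − E + (15 + x) = 2.
Multiply by 6: 2·(2E) − 3·(2E) + 6·(15 + x) = 12, i.e. 90 + 6x − (90 + 5x) = 12.
Collecting terms: x = 12.
Then 2E = 90 + 5·12 = 150, so E = 75, V = 2E/3 = 50, F = 15 + 12 = 27.

12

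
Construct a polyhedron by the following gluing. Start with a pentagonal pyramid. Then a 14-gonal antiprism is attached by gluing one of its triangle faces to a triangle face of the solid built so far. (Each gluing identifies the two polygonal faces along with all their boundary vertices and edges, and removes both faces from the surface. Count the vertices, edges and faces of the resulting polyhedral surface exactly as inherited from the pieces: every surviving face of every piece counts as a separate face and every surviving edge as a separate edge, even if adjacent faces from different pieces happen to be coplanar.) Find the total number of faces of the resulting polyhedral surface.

A pentagonal pyramid: V=6, E=10, F=6.
Attach a 14-gonal antiprism (V=28, E=56, F=30) along a 3-gon: merge 3 vertices and 3 edges, delete both glued faces → V=31, E=63, F=34.
Check: V − E + F = 31 − 63 + 34 = 2.

34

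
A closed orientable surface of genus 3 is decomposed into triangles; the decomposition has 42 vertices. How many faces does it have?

92

χ = 2 − 2·3 = -4, and every face is a triangle so 3F = 2E.
V − E + F = -4 with E = 3F/2 gives 42 − (3/2 − 1)·F = -4, so F = 92 and E = 138.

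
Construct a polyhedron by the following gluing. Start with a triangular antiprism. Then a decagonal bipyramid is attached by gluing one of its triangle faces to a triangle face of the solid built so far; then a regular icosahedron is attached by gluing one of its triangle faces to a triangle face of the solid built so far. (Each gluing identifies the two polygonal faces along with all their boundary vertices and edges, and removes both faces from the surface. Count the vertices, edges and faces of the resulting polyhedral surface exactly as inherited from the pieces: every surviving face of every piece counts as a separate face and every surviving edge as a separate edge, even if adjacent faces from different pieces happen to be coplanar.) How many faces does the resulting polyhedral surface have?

44

A triangular antiprism: V=6, E=12, F=8.
Attach a decagonal bipyramid (V=12, E=30, F=20) along a 3-gon: merge 3 vertices and 3 edges, delete both glued faces → V=15, E=39, F=26.
Attach a regular icosahedron (V=12, E=30, F=20) along a 3-gon: merge 3 vertices and 3 edges, delete both glued faces → V=24, E=66, F=44.
Check: V − E + F = 24 − 66 + 44 = 2.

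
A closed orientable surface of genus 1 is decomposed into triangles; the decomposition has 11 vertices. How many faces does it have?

χ = 2 − 2·1 = 0, and every face is a triangle so 3F = 2E.
V − E + F = 0 with E = 3F/2 gives 11 − (3/2 − 1)·F = 0, so F = 22 and E = 33.

22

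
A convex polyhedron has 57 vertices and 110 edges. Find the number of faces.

55

Here V − E + F = 2.
F = 2 − V + E = 2 − 57 + 110 = 55.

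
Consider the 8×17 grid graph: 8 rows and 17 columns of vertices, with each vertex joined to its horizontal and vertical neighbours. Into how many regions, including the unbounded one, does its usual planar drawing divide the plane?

113

The grid has V = 8·17 = 136 vertices and E = 8·16 + 17·7 = 247 edges.
F = 2 − V + E = 2 − 136 + 247 = 113.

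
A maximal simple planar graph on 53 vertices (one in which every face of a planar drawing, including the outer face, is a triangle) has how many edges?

153

In a plane triangulation 3F = 2E and V − E + F = 2, so E = 3V − 6 = 3·53 − 6 = 153.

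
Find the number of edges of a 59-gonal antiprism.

236

An antiprism on an n-gon has two n-gon caps and 2n triangles: V = 2·59 = 118, E = 4·59 = 236, F = 2·59 + 2 = 120.
Check: V − E + F = 118 − 236 + 120 = 2.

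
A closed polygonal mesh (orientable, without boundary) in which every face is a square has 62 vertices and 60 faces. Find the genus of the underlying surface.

Every face is a square, so 2E = 4·60 = 240, giving E = 120.
χ = V − E + F = 62 − 120 + 60 = 2.
For a closed orientable surface χ = 2 − 2g, so g = (2 − (2))/2 = 0.

0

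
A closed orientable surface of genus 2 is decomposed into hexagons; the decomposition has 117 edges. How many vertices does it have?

χ = 2 − 2·2 = -2, and every face is a hexagon so 6F = 2E.
F = 2E/6 = 39. Then V = -2 + E − F = -2 + 117 − 39 = 76.

76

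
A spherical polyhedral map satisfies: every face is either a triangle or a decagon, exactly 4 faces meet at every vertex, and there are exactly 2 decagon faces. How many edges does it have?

Let x be the number of triangles; then F = 2 + x.
Edge–face incidences: 2E = 10·2 + 3·x = 20 + 3x.
Every vertex has degree 4, so 4V = 2E.
Euler: V − E + F = 2 ⇒ (2E)/4 − E + (2 + x) = 2.
Multiply by 8: 2·(2E) − 4·(2E) + 8·(2 + x) = 16, i.e. 16 + 8x − 2·(20 + 3x) = 16.
Collecting terms: 2x − 24 = 16, so 2x = 40, so x = 20.
Then 2E = 20 + 3·20 = 80, so E = 40, V = 2E/4 = 20, F = 2 + 20 = 22.

40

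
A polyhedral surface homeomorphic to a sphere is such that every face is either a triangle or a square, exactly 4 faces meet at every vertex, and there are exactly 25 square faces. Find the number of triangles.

8

Let x be the number of triangles; then F = 25 + x.
Edge–face incidences: 2E = 4·25 + 3·x = 100 + 3x.
Every vertex has degree 4, so 4V = 2E.
Euler: V − E + F = 2 ⇒ (2E)/4 − E + (25 + x) = 2.
Multiply by 8: 2·(2E) − 4·(2E) + 8·(25 + x) = 16, i.e. 200 + 8x − 2·(100 + 3x) = 16.
Collecting terms: 2x = 16, so x = 8.
Then 2E = 100 + 3·8 = 124, so E = 62, V = 2E/4 = 31, F = 25 + 8 = 33.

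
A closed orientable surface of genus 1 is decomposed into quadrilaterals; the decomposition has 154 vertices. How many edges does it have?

308

χ = 2 − 2·1 = 0, and every face is a square so 4F = 2E.
V − E + F = 0 with E = 4F/2 gives 154 − (4/2 − 1)·F = 0, so F = 154 and E = 308.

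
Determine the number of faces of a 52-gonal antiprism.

An antiprism on an n-gon has two n-gon caps and 2n triangles: V = 2·52 = 104, E = 4·52 = 208, F = 2·52 + 2 = 106.
Check: V − E + F = 104 − 208 + 106 = 2.

106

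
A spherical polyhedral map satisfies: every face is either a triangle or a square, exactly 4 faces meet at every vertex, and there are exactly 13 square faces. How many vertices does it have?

Let x be the number of triangles; then F = 13 + x.
Edge–face incidences: 2E = 4·13 + 3·x = 52 + 3x.
Every vertex has degree 4, so 4V = 2E.
Euler: V − E + F = 2 ⇒ (2E)/4 − E + (13 + x) = 2.
Multiply by 8: 2·(2E) − 4·(2E) + 8·(13 + x) = 16, i.e. 104 + 8x − 2·(52 + 3x) = 16.
Collecting terms: 2x = 16, so x = 8.
Then 2E = 52 + 3·8 = 76, so E = 38, V = 2E/4 = 19, F = 13 + 8 = 21.

19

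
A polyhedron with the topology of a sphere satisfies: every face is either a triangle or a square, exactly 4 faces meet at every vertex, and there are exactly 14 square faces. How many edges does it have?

Let x be the number of triangles; then F = 14 + x.
Edge–face incidences: 2E = 4·14 + 3·x = 56 + 3x.
Every vertex has degree 4, so 4V = 2E.
Euler: V − E + F = 2 ⇒ (2E)/4 − E + (14 + x) = 2.
Multiply by 8: 2·(2E) − 4·(2E) + 8·(14 + x) = 16, i.e. 112 + 8x − 2·(56 + 3x) = 16.
Collecting terms: 2x = 16, so x = 8.
Then 2E = 56 + 3·8 = 80, so E = 40, V = 2E/4 = 20, F = 14 + 8 = 22.

40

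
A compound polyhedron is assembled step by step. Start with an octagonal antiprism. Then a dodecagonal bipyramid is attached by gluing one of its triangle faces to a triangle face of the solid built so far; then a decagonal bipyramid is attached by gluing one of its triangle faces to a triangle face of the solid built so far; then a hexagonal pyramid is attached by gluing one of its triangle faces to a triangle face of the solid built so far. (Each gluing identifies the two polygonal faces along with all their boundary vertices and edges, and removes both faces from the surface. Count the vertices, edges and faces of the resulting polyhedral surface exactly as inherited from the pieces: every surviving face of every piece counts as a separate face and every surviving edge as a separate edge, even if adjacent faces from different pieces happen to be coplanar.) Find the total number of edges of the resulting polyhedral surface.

101

An octagonal antiprism: V=16, E=32, F=18.
Attach a dodecagonal bipyramid (V=14, E=36, F=24) along a 3-gon: merge 3 vertices and 3 edges, delete both glued faces → V=27, E=65, F=40.
Attach a decagonal bipyramid (V=12, E=30, F=20) along a 3-gon: merge 3 vertices and 3 edges, delete both glued faces → V=36, E=92, F=58.
Attach a hexagonal pyramid (V=7, E=12, F=7) along a 3-gon: merge 3 vertices and 3 edges, delete both glued faces → V=40, E=101, F=63.
Check: V − E + F = 40 − 101 + 63 = 2.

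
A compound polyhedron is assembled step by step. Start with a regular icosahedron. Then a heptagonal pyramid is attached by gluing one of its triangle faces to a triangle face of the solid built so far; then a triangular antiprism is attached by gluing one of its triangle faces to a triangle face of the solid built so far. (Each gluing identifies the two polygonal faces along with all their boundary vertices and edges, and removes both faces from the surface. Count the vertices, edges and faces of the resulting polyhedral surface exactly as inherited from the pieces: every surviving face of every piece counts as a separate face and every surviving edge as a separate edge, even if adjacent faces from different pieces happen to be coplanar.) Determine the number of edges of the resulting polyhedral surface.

A regular icosahedron: V=12, E=30, F=20.
Attach a heptagonal pyramid (V=8, E=14, F=8) along a 3-gon: merge 3 vertices and 3 edges, delete both glued faces → V=17, E=41, F=26.
Attach a triangular antiprism (V=6, E=12, F=8) along a 3-gon: merge 3 vertices and 3 edges, delete both glued faces → V=20, E=50, F=32.
Check: V − E + F = 20 − 50 + 32 = 2.

50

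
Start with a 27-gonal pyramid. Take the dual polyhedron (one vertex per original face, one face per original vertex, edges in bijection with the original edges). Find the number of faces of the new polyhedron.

The base solid has V = 28, E = 54, F = 28.
The dual swaps V and F and preserves E: V′ = F = 28, E′ = E = 54, F′ = V = 28.

28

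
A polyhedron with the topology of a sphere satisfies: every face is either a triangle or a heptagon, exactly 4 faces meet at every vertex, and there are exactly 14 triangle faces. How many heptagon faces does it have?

Let x be the number of heptagons; then F = 14 + x.
Edge–face incidences: 2E = 3·14 + 7·x = 42 + 7x.
Every vertex has degree 4, so 4V = 2E.
Euler: V − E + F = 2 ⇒ (2E)/4 − E + (14 + x) = 2.
Multiply by 8: 2·(2E) − 4·(2E) + 8·(14 + x) = 16, i.e. 112 + 8x − 2·(42 + 7x) = 16.
Collecting terms: −6x + 28 = 16, so −6x = −12, so x = 2.
Then 2E = 42 + 7·2 = 56, so E = 28, V = 2E/4 = 14, F = 14 + 2 = 16.

2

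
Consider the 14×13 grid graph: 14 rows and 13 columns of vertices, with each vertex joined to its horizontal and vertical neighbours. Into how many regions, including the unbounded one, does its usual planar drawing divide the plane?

157

The grid has V = 14·13 = 182 vertices and E = 14·12 + 13·13 = 337 edges.
F = 2 − V + E = 2 − 182 + 337 = 157.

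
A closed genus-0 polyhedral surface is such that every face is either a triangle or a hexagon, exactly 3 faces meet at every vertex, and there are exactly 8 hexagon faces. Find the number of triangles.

4

Let x be the number of triangles; then F = 8 + x.
Edge–face incidences: 2E = 6·8 + 3·x = 48 + 3x.
Every vertex has degree 3, so 3V = 2E.
Euler: V − E + F = 2 ⇒ (2E)/3 − E + (8 + x) = 2.
Multiply by 6: 2·(2E) − 3·(2E) + 6·(8 + x) = 12, i.e. 48 + 6x − (48 + 3x) = 12.
Collecting terms: 3x = 12, so x = 4.
Then 2E = 48 + 3·4 = 60, so E = 30, V = 2E/3 = 20, F = 8 + 4 = 12.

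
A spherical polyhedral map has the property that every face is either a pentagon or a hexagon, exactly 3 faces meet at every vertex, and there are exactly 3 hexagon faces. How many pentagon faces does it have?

Let x be the number of pentagons; then F = 3 + x.
Edge–face incidences: 2E = 6·3 + 5·x = 18 + 5x.
Every vertex has degree 3, so 3V = 2E.
Euler: V − E + F = 2 ⇒ (2E)/3 − E + (3 + x) = 2.
Multiply by 6: 2·(2E) − 3·(2E) + 6·(3 + x) = 12, i.e. 18 + 6x − (18 + 5x) = 12.
Collecting terms: x = 12.
Then 2E = 18 + 5·12 = 78, so E = 39, V = 2E/3 = 26, F = 3 + 12 = 15.

12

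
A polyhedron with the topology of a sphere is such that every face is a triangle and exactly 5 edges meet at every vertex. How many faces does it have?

Each face has 3 edges and each edge borders two faces, so 2E = 3F.
Each vertex has degree 5, so 5V = 2E and hence V = 3F/5.
Euler: V − E + F = 2 ⇒ (3F/5) − (3F/2) + F = 2.
Multiply by 10: (6 − 15 + 10)F = 20, i.e. 1F = 20.
So F = 20, E = 3·20/2 = 30, V = 3·20/5 = 12.

20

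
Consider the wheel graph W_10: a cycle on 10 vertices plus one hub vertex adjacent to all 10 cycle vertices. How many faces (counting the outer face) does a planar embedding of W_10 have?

W_10 has V = 10 + 1 = 11 vertices and E = 2·10 = 20 edges.
By Euler's formula F = 2 − V + E = 2 − 11 + 20 = 11.

11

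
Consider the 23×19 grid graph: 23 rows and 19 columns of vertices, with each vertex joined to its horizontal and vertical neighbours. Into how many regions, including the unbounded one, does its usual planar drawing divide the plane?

397

The grid has V = 23·19 = 437 vertices and E = 23·18 + 19·22 = 832 edges.
F = 2 − V + E = 2 − 437 + 832 = 397.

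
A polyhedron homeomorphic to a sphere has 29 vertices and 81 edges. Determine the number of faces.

Here V − E + F = 2.
F = 2 − V + E = 2 − 29 + 81 = 54.

54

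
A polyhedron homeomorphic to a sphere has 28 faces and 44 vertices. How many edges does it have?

70

Here V − E + F = 2.
E = V + F − (2) = 44 + 28 − (2) = 70.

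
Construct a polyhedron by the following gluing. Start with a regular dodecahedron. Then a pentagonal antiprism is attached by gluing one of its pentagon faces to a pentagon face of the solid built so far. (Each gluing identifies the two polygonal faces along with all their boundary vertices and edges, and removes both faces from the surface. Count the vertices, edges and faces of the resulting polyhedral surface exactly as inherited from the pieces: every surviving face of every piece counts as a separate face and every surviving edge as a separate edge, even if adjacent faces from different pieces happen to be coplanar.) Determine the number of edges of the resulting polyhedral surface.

A regular dodecahedron: V=20, E=30, F=12.
Attach a pentagonal antiprism (V=10, E=20, F=12) along a 5-gon: merge 5 vertices and 5 edges, delete both glued faces → V=25, E=45, F=22.
Check: V − E + F = 25 − 45 + 22 = 2.

45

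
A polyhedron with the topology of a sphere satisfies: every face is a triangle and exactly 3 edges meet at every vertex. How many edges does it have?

6

Each face has 3 edges and each edge borders two faces, so 2E = 3F.
Each vertex has degree 3, so 3V = 2E and hence V = 3F/3.
Euler: V − E + F = 2 ⇒ (3F/3) − (3F/2) + F = 2.
Multiply by 6: (6 − 9 + 6)F = 12, i.e. 3F = 12.
So F = 4, E = 3·4/2 = 6, V = 3·4/3 = 4.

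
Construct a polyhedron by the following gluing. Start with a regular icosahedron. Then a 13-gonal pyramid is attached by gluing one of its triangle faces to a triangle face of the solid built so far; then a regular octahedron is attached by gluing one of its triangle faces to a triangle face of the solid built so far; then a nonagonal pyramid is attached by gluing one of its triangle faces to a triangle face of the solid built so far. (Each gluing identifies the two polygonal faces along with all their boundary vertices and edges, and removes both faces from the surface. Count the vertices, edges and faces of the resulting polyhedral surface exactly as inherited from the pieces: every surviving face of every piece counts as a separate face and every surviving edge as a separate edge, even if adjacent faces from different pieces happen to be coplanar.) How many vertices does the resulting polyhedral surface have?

33

A regular icosahedron: V=12, E=30, F=20.
Attach a 13-gonal pyramid (V=14, E=26, F=14) along a 3-gon: merge 3 vertices and 3 edges, delete both glued faces → V=23, E=53, F=32.
Attach a regular octahedron (V=6, E=12, F=8) along a 3-gon: merge 3 vertices and 3 edges, delete both glued faces → V=26, E=62, F=38.
Attach a nonagonal pyramid (V=10, E=18, F=10) along a 3-gon: merge 3 vertices and 3 edges, delete both glued faces → V=33, E=77, F=46.
Check: V − E + F = 33 − 77 + 46 = 2.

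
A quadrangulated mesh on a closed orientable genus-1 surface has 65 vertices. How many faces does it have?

65

χ = 2 − 2·1 = 0, and every face is a square so 4F = 2E.
V − E + F = 0 with E = 4F/2 gives 65 − (4/2 − 1)·F = 0, so F = 65 and E = 130.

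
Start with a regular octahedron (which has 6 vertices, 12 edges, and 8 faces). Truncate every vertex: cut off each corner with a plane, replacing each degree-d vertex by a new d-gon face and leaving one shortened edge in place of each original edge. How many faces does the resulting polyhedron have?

Truncation replaces each original edge-end by a new vertex, so V′ = 2E = 24.
Each original edge survives, and each old vertex of degree d contributes d new edges; summing degrees gives Σd = 2E, so E′ = E + 2E = 3E = 36.
Each original face survives and each original vertex becomes one new face: F′ = F + V = 14.

14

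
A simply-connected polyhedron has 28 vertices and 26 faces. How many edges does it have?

Here V − E + F = 2.
E = V + F − (2) = 28 + 26 − (2) = 52.

52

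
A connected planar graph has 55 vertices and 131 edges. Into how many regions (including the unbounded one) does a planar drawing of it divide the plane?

78

Euler's formula for a connected plane graph: V − E + F = 2, so F = 2 − 55 + 131 = 78.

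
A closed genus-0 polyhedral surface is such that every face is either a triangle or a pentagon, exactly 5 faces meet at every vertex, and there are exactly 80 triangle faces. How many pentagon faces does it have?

Let x be the number of pentagons; then F = 80 + x.
Edge–face incidences: 2E = 3·80 + 5·x = 240 + 5x.
Every vertex has degree 5, so 5V = 2E.
Euler: V − E + F = 2 ⇒ (2E)/5 − E + (80 + x) = 2.
Multiply by 10: 2·(2E) − 5·(2E) + 10·(80 + x) = 20, i.e. 800 + 10x − 3·(240 + 5x) = 20.
Collecting terms: −5x + 80 = 20, so −5x = −60, so x = 12.
Then 2E = 240 + 5·12 = 300, so E = 150, V = 2E/5 = 60, F = 80 + 12 = 92.

12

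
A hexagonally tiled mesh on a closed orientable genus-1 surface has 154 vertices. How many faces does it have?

χ = 2 − 2·1 = 0, and every face is a hexagon so 6F = 2E.
V − E + F = 0 with E = 6F/2 gives 154 − (6/2 − 1)·F = 0, so F = 77 and E = 231.

77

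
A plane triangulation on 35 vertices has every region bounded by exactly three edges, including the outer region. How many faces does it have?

66

In a plane triangulation 3F = 2E and V − E + F = 2, so F = 2V − 4 = 2·35 − 4 = 66.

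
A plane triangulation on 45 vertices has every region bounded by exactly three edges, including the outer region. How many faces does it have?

In a plane triangulation 3F = 2E and V − E + F = 2, so F = 2V − 4 = 2·45 − 4 = 86.

86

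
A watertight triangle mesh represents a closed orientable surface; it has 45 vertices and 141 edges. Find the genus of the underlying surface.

2

Every face is a triangle and each edge borders two faces, so 3F = 2·141, giving F = 94.
χ = V − E + F = 45 − 141 + 94 = -2.
For a closed orientable surface χ = 2 − 2g, so g = (2 − (-2))/2 = 2.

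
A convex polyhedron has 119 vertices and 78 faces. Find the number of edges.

Here V − E + F = 2.
E = V + F − (2) = 119 + 78 − (2) = 195.

195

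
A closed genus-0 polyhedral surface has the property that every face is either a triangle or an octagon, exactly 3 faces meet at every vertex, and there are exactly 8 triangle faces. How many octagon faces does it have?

Let x be the number of octagons; then F = 8 + x.
Edge–face incidences: 2E = 3·8 + 8·x = 24 + 8x.
Every vertex has degree 3, so 3V = 2E.
Euler: V − E + F = 2 ⇒ (2E)/3 − E + (8 + x) = 2.
Multiply by 6: 2·(2E) − 3·(2E) + 6·(8 + x) = 12, i.e. 48 + 6x − (24 + 8x) = 12.
Collecting terms: −2x + 24 = 12, so −2x = −12, so x = 6.
Then 2E = 24 + 8·6 = 72, so E = 36, V = 2E/3 = 24, F = 8 + 6 = 14.

6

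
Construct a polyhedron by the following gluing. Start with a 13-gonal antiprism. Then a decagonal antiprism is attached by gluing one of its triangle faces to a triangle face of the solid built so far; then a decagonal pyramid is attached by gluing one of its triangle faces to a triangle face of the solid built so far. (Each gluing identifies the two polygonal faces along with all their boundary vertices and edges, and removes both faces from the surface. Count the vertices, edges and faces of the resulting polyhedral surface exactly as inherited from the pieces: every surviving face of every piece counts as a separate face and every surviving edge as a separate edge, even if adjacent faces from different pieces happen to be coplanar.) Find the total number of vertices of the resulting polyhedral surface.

A 13-gonal antiprism: V=26, E=52, F=28.
Attach a decagonal antiprism (V=20, E=40, F=22) along a 3-gon: merge 3 vertices and 3 edges, delete both glued faces → V=43, E=89, F=48.
Attach a decagonal pyramid (V=11, E=20, F=11) along a 3-gon: merge 3 vertices and 3 edges, delete both glued faces → V=51, E=106, F=57.
Check: V − E + F = 51 − 106 + 57 = 2.

51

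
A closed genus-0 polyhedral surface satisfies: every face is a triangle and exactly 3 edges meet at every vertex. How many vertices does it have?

4

Each face has 3 edges and each edge borders two faces, so 2E = 3F.
Each vertex has degree 3, so 3V = 2E and hence V = 3F/3.
Euler: V − E + F = 2 ⇒ (3F/3) − (3F/2) + F = 2.
Multiply by 6: (6 − 9 + 6)F = 12, i.e. 3F = 12.
So F = 4, E = 3·4/2 = 6, V = 3·4/3 = 4.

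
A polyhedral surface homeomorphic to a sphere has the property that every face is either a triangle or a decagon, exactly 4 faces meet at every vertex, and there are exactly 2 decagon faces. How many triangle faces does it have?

20

Let x be the number of triangles; then F = 2 + x.
Edge–face incidences: 2E = 10·2 + 3·x = 20 + 3x.
Every vertex has degree 4, so 4V = 2E.
Euler: V − E + F = 2 ⇒ (2E)/4 − E + (2 + x) = 2.
Multiply by 8: 2·(2E) − 4·(2E) + 8·(2 + x) = 16, i.e. 16 + 8x − 2·(20 + 3x) = 16.
Collecting terms: 2x − 24 = 16, so 2x = 40, so x = 20.
Then 2E = 20 + 3·20 = 80, so E = 40, V = 2E/4 = 20, F = 2 + 20 = 22.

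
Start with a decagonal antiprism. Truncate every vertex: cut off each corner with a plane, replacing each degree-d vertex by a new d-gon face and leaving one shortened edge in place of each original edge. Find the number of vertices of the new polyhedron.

80

The base solid has V = 20, E = 40, F = 22.
Truncation replaces each original edge-end by a new vertex, so V′ = 2E = 80.
Each original edge survives, and each old vertex of degree d contributes d new edges; summing degrees gives Σd = 2E, so E′ = E + 2E = 3E = 120.
Each original face survives and each original vertex becomes one new face: F′ = F + V = 42.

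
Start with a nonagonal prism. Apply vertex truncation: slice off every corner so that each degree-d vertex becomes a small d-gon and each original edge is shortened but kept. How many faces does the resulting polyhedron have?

29

The base solid has V = 18, E = 27, F = 11.
Truncation replaces each original edge-end by a new vertex, so V′ = 2E = 54.
Each original edge survives, and each old vertex of degree d contributes d new edges; summing degrees gives Σd = 2E, so E′ = E + 2E = 3E = 81.
Each original face survives and each original vertex becomes one new face: F′ = F + V = 29.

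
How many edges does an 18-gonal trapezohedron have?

72

The n-trapezohedron (dual of the n-antiprism) has V = 2·18 + 2 = 38, E = 4·18 = 72, F = 2·18 = 36.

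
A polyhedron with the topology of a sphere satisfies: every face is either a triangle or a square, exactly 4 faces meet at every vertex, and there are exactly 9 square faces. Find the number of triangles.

8

Let x be the number of triangles; then F = 9 + x.
Edge–face incidences: 2E = 4·9 + 3·x = 36 + 3x.
Every vertex has degree 4, so 4V = 2E.
Euler: V − E + F = 2 ⇒ (2E)/4 − E + (9 + x) = 2.
Multiply by 8: 2·(2E) − 4·(2E) + 8·(9 + x) = 16, i.e. 72 + 8x − 2·(36 + 3x) = 16.
Collecting terms: 2x = 16, so x = 8.
Then 2E = 36 + 3·8 = 60, so E = 30, V = 2E/4 = 15, F = 9 + 8 = 17.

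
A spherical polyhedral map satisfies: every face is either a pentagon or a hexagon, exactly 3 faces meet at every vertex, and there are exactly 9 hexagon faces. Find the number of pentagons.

Let x be the number of pentagons; then F = 9 + x.
Edge–face incidences: 2E = 6·9 + 5·x = 54 + 5x.
Every vertex has degree 3, so 3V = 2E.
Euler: V − E + F = 2 ⇒ (2E)/3 − E + (9 + x) = 2.
Multiply by 6: 2·(2E) − 3·(2E) + 6·(9 + x) = 12, i.e. 54 + 6x − (54 + 5x) = 12.
Collecting terms: x = 12.
Then 2E = 54 + 5·12 = 114, so E = 57, V = 2E/3 = 38, F = 9 + 12 = 21.

12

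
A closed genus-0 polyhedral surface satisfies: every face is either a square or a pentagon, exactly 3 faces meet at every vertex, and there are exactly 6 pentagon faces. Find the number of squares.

3

Let x be the number of squares; then F = 6 + x.
Edge–face incidences: 2E = 5·6 + 4·x = 30 + 4x.
Every vertex has degree 3, so 3V = 2E.
Euler: V − E + F = 2 ⇒ (2E)/3 − E + (6 + x) = 2.
Multiply by 6: 2·(2E) − 3·(2E) + 6·(6 + x) = 12, i.e. 36 + 6x − (30 + 4x) = 12.
Collecting terms: 2x + 6 = 12, so 2x = 6, so x = 3.
Then 2E = 30 + 4·3 = 42, so E = 21, V = 2E/3 = 14, F = 6 + 3 = 9.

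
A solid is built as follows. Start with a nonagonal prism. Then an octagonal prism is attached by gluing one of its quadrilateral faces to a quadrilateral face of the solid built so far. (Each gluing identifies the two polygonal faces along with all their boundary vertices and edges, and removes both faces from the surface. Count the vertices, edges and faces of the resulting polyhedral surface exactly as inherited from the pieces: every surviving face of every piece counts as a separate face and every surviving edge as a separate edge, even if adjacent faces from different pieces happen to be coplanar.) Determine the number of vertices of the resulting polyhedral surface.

30

A nonagonal prism: V=18, E=27, F=11.
Attach an octagonal prism (V=16, E=24, F=10) along a 4-gon: merge 4 vertices and 4 edges, delete both glued faces → V=30, E=47, F=19.
Check: V − E + F = 30 − 47 + 19 = 2.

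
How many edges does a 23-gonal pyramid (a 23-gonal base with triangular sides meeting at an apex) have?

46

A pyramid on an n-gon base has one n-gon and n triangles: V = 23 + 1 = 24, E = 2·23 = 46, F = 23 + 1 = 24.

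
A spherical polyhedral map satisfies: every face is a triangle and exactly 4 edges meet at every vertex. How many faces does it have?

8

Each face has 3 edges and each edge borders two faces, so 2E = 3F.
Each vertex has degree 4, so 4V = 2E and hence V = 3F/4.
Euler: V − E + F = 2 ⇒ (3F/4) − (3F/2) + F = 2.
Multiply by 8: (6 − 12 + 8)F = 16, i.e. 2F = 16.
So F = 8, E = 3·8/2 = 12, V = 3·8/4 = 6.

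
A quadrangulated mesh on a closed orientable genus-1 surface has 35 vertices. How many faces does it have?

χ = 2 − 2·1 = 0, and every face is a square so 4F = 2E.
V − E + F = 0 with E = 4F/2 gives 35 − (4/2 − 1)·F = 0, so F = 35 and E = 70.

35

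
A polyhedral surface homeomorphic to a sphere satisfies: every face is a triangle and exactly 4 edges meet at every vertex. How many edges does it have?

12

Each face has 3 edges and each edge borders two faces, so 2E = 3F.
Each vertex has degree 4, so 4V = 2E and hence V = 3F/4.
Euler: V − E + F = 2 ⇒ (3F/4) − (3F/2) + F = 2.
Multiply by 8: (6 − 12 + 8)F = 16, i.e. 2F = 16.
So F = 8, E = 3·8/2 = 12, V = 3·8/4 = 6.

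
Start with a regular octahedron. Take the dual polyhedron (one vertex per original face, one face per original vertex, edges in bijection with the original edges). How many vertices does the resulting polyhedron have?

8

The base solid has V = 6, E = 12, F = 8.
The dual swaps V and F and preserves E: V′ = F = 8, E′ = E = 12, F′ = V = 6.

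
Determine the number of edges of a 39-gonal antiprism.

An antiprism on an n-gon has two n-gon caps and 2n triangles: V = 2·39 = 78, E = 4·39 = 156, F = 2·39 + 2 = 80.
Check: V − E + F = 78 − 156 + 80 = 2.

156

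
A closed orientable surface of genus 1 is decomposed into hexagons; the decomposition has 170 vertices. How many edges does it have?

255

χ = 2 − 2·1 = 0, and every face is a hexagon so 6F = 2E.
V − E + F = 0 with E = 6F/2 gives 170 − (6/2 − 1)·F = 0, so F = 85 and E = 255.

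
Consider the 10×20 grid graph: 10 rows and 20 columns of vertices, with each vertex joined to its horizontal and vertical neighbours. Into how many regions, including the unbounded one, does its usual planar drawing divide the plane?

The grid has V = 10·20 = 200 vertices and E = 10·19 + 20·9 = 370 edges.
F = 2 − V + E = 2 − 200 + 370 = 172.

172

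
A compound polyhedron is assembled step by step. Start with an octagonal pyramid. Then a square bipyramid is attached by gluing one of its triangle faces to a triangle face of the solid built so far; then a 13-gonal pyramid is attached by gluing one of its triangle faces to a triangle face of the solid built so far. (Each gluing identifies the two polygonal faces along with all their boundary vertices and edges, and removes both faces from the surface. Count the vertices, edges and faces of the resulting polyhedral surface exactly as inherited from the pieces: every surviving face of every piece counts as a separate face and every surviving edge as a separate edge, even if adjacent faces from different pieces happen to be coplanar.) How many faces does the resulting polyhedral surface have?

An octagonal pyramid: V=9, E=16, F=9.
Attach a square bipyramid (V=6, E=12, F=8) along a 3-gon: merge 3 vertices and 3 edges, delete both glued faces → V=12, E=25, F=15.
Attach a 13-gonal pyramid (V=14, E=26, F=14) along a 3-gon: merge 3 vertices and 3 edges, delete both glued faces → V=23, E=48, F=27.
Check: V − E + F = 23 − 48 + 27 = 2.

27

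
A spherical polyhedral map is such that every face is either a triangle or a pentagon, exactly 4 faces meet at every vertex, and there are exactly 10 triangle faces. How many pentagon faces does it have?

Let x be the number of pentagons; then F = 10 + x.
Edge–face incidences: 2E = 3·10 + 5·x = 30 + 5x.
Every vertex has degree 4, so 4V = 2E.
Euler: V − E + F = 2 ⇒ (2E)/4 − E + (10 + x) = 2.
Multiply by 8: 2·(2E) − 4·(2E) + 8·(10 + x) = 16, i.e. 80 + 8x − 2·(30 + 5x) = 16.
Collecting terms: −2x + 20 = 16, so −2x = −4, so x = 2.
Then 2E = 30 + 5·2 = 40, so E = 20, V = 2E/4 = 10, F = 10 + 2 = 12.

2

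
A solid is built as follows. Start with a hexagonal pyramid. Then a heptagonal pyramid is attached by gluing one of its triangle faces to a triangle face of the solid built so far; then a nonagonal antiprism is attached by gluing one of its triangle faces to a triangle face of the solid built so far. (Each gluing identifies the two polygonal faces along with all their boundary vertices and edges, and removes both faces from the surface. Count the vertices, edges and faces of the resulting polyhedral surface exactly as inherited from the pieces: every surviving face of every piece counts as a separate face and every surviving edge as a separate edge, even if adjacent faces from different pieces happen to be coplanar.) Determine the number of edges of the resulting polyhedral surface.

A hexagonal pyramid: V=7, E=12, F=7.
Attach a heptagonal pyramid (V=8, E=14, F=8) along a 3-gon: merge 3 vertices and 3 edges, delete both glued faces → V=12, E=23, F=13.
Attach a nonagonal antiprism (V=18, E=36, F=20) along a 3-gon: merge 3 vertices and 3 edges, delete both glued faces → V=27, E=56, F=31.
Check: V − E + F = 27 − 56 + 31 = 2.

56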